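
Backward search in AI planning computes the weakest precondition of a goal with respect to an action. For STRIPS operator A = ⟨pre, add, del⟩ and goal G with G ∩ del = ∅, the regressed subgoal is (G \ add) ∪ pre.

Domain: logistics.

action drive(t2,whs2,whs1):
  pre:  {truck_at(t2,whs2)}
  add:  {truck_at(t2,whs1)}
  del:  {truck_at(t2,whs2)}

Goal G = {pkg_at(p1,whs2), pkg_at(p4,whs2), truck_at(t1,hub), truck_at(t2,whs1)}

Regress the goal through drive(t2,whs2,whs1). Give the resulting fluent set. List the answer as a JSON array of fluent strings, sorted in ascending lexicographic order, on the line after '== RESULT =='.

Compute (G \ add) ∪ pre:
  G ∩ del = {}  (empty — regression defined)
  G \ add = {pkg_at(p1,whs2), pkg_at(p4,whs2), truck_at(t1,hub), truck_at(t2,whs1)} \ {truck_at(t2,whs1)} = {pkg_at(p1,whs2), pkg_at(p4,whs2), truck_at(t1,hub)}
  ∪ pre   = {pkg_at(p1,whs2), pkg_at(p4,whs2), truck_at(t1,hub)} ∪ {truck_at(t2,whs2)}
          = {pkg_at(p1,whs2), pkg_at(p4,whs2), truck_at(t1,hub), truck_at(t2,whs2)}

== RESULT ==
["pkg_at(p1,whs2)", "pkg_at(p4,whs2)", "truck_at(t1,hub)", "truck_at(t2,whs2)"]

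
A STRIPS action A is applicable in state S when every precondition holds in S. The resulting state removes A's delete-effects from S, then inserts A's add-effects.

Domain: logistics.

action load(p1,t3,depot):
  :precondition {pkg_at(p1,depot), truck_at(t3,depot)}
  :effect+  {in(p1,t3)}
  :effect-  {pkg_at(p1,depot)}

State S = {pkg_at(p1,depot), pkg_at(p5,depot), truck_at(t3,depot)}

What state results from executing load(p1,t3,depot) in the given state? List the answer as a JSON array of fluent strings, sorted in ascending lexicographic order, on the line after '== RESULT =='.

Compute (S \ del) ∪ add:
  pre ⊆ S: {pkg_at(p1,depot), truck_at(t3,depot)} ⊆ S  — applicable
  S \ del = {pkg_at(p5,depot), truck_at(t3,depot)}
  ∪ add   = {in(p1,t3), pkg_at(p5,depot), truck_at(t3,depot)}

== RESULT ==
["in(p1,t3)", "pkg_at(p5,depot)", "truck_at(t3,depot)"]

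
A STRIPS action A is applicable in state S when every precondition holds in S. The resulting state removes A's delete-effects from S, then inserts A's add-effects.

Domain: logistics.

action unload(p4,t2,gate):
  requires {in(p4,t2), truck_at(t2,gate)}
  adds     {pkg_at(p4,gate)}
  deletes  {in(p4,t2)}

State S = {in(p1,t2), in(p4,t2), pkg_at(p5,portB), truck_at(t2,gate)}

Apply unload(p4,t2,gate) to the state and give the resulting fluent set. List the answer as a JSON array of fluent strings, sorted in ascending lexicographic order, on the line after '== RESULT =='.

Progress:
  pre ⊆ S: {in(p4,t2), truck_at(t2,gate)} ⊆ S  — applicable
  S \ del = {in(p1,t2), pkg_at(p5,portB), truck_at(t2,gate)}
  ∪ add   = {in(p1,t2), pkg_at(p4,gate), pkg_at(p5,portB), truck_at(t2,gate)}

== RESULT ==
["in(p1,t2)", "pkg_at(p4,gate)", "pkg_at(p5,portB)", "truck_at(t2,gate)"]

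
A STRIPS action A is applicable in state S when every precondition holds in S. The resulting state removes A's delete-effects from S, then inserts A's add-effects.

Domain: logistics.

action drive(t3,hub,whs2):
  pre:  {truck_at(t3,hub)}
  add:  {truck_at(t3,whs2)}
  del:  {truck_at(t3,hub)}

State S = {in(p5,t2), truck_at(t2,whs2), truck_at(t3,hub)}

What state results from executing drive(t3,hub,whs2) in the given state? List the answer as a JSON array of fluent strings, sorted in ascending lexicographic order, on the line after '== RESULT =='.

Compute (S \ del) ∪ add:
  pre ⊆ S: {truck_at(t3,hub)} ⊆ S  — applicable
  S \ del = {in(p5,t2), truck_at(t2,whs2)}
  ∪ add   = {in(p5,t2), truck_at(t2,whs2), truck_at(t3,whs2)}

== RESULT ==
["in(p5,t2)", "truck_at(t2,whs2)", "truck_at(t3,whs2)"]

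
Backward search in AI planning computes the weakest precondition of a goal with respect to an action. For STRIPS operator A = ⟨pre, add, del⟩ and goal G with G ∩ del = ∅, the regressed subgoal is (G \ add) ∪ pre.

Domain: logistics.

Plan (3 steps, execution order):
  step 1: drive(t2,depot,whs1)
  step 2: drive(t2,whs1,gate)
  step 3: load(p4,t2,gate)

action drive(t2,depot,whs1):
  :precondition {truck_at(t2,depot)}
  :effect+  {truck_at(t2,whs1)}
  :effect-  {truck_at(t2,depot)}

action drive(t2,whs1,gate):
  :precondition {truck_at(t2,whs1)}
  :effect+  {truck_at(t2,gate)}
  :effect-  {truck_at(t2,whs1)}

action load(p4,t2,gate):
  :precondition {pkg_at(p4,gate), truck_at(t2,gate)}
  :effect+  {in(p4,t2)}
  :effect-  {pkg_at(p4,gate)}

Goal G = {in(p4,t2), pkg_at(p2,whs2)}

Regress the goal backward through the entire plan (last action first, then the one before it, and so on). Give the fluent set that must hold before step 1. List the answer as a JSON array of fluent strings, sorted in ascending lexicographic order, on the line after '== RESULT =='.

Work backward from the goal:
  through step 3 (load(p4,t2,gate)): drop {in(p4,t2)}, keep {pkg_at(p2,whs2)}, require {pkg_at(p4,gate), truck_at(t2,gate)}
    → {pkg_at(p2,whs2), pkg_at(p4,gate), truck_at(t2,gate)}
  through step 2 (drive(t2,whs1,gate)): drop {truck_at(t2,gate)}, keep {pkg_at(p2,whs2), pkg_at(p4,gate)}, require {truck_at(t2,whs1)}
    → {pkg_at(p2,whs2), pkg_at(p4,gate), truck_at(t2,whs1)}
  through step 1 (drive(t2,depot,whs1)): drop {truck_at(t2,whs1)}, keep {pkg_at(p2,whs2), pkg_at(p4,gate)}, require {truck_at(t2,depot)}
    → {pkg_at(p2,whs2), pkg_at(p4,gate), truck_at(t2,depot)}

== RESULT ==
["pkg_at(p2,whs2)", "pkg_at(p4,gate)", "truck_at(t2,depot)"]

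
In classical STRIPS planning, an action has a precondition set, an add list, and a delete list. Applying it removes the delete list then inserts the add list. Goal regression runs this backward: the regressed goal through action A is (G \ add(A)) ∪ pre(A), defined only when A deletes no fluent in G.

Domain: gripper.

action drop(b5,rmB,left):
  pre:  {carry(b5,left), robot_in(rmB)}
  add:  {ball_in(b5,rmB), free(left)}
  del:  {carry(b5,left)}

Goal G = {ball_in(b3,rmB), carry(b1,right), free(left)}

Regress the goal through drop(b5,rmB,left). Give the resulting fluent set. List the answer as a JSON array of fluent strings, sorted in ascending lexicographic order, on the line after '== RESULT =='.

Regress:
  G ∩ del = {}  (empty — regression defined)
  G \ add = {ball_in(b3,rmB), carry(b1,right), free(left)} \ {ball_in(b5,rmB), free(left)} = {ball_in(b3,rmB), carry(b1,right)}
  ∪ pre   = {ball_in(b3,rmB), carry(b1,right)} ∪ {carry(b5,left), robot_in(rmB)}
          = {ball_in(b3,rmB), carry(b1,right), carry(b5,left), robot_in(rmB)}

== RESULT ==
["ball_in(b3,rmB)", "carry(b1,right)", "carry(b5,left)", "robot_in(rmB)"]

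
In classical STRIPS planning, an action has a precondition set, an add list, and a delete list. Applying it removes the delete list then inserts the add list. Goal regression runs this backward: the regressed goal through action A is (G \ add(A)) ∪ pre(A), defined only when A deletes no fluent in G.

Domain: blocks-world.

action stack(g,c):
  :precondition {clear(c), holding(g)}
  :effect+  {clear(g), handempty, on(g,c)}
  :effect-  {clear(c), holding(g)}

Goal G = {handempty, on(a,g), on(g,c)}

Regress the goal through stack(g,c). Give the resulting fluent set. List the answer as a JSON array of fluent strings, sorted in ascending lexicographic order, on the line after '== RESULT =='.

Regress:
  G ∩ del = {}  (empty — regression defined)
  G \ add = {handempty, on(a,g), on(g,c)} \ {clear(g), handempty, on(g,c)} = {on(a,g)}
  ∪ pre   = {on(a,g)} ∪ {clear(c), holding(g)}
          = {clear(c), holding(g), on(a,g)}

== RESULT ==
["clear(c)", "holding(g)", "on(a,g)"]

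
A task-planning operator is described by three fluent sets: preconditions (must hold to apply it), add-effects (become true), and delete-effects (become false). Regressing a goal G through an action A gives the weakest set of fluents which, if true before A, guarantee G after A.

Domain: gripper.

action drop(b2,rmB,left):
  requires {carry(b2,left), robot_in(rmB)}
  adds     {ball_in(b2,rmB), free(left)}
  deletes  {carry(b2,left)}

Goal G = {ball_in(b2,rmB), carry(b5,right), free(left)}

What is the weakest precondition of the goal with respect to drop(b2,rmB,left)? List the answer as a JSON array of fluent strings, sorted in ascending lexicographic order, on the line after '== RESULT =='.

Regress:
  G ∩ del = {}  (empty — regression defined)
  G \ add = {ball_in(b2,rmB), carry(b5,right), free(left)} \ {ball_in(b2,rmB), free(left)} = {carry(b5,right)}
  ∪ pre   = {carry(b5,right)} ∪ {carry(b2,left), robot_in(rmB)}
          = {carry(b2,left), carry(b5,right), robot_in(rmB)}

== RESULT ==
["carry(b2,left)", "carry(b5,right)", "robot_in(rmB)"]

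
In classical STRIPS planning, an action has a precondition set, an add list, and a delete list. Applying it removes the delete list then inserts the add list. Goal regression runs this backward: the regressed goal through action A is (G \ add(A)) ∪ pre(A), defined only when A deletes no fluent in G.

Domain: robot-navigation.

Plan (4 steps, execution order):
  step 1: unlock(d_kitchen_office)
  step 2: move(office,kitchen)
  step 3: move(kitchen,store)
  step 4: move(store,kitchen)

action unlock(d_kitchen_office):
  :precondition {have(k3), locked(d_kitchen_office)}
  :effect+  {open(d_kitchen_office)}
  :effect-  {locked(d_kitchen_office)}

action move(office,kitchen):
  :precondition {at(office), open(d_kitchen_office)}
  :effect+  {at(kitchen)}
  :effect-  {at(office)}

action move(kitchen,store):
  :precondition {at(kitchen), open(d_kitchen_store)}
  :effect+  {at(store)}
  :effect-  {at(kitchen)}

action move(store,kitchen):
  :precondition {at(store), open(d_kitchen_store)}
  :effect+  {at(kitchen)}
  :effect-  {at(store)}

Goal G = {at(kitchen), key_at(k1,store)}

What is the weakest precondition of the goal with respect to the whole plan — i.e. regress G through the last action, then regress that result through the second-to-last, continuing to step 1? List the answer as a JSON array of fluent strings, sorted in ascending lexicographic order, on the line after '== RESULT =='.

Regress step by step:
  through step 4 (move(store,kitchen)): drop {at(kitchen)}, keep {key_at(k1,store)}, require {at(store), open(d_kitchen_store)}
    → {at(store), key_at(k1,store), open(d_kitchen_store)}
  through step 3 (move(kitchen,store)): drop {at(store)}, keep {key_at(k1,store), open(d_kitchen_store)}, require {at(kitchen), open(d_kitchen_store)}
    → {at(kitchen), key_at(k1,store), open(d_kitchen_store)}
  through step 2 (move(office,kitchen)): drop {at(kitchen)}, keep {key_at(k1,store), open(d_kitchen_store)}, require {at(office), open(d_kitchen_office)}
    → {at(office), key_at(k1,store), open(d_kitchen_office), open(d_kitchen_store)}
  through step 1 (unlock(d_kitchen_office)): drop {open(d_kitchen_office)}, keep {at(office), key_at(k1,store), open(d_kitchen_store)}, require {have(k3), locked(d_kitchen_office)}
    → {at(office), have(k3), key_at(k1,store), locked(d_kitchen_office), open(d_kitchen_store)}

== RESULT ==
["at(office)", "have(k3)", "key_at(k1,store)", "locked(d_kitchen_office)", "open(d_kitchen_store)"]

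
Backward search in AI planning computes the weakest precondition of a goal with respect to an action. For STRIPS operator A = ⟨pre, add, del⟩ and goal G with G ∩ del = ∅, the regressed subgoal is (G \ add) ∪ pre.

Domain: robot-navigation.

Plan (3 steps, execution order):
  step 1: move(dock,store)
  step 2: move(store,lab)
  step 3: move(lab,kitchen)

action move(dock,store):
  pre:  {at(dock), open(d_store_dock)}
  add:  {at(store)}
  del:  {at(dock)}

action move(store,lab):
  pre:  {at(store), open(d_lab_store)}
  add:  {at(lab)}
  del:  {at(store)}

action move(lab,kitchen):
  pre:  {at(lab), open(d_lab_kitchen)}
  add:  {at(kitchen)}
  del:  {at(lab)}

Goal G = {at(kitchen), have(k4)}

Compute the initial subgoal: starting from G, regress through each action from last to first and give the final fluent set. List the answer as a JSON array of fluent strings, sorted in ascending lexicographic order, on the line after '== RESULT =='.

Regress step by step:
  through step 3 (move(lab,kitchen)): drop {at(kitchen)}, keep {have(k4)}, require {at(lab), open(d_lab_kitchen)}
    → {at(lab), have(k4), open(d_lab_kitchen)}
  through step 2 (move(store,lab)): drop {at(lab)}, keep {have(k4), open(d_lab_kitchen)}, require {at(store), open(d_lab_store)}
    → {at(store), have(k4), open(d_lab_kitchen), open(d_lab_store)}
  through step 1 (move(dock,store)): drop {at(store)}, keep {have(k4), open(d_lab_kitchen), open(d_lab_store)}, require {at(dock), open(d_store_dock)}
    → {at(dock), have(k4), open(d_lab_kitchen), open(d_lab_store), open(d_store_dock)}

== RESULT ==
["at(dock)", "have(k4)", "open(d_lab_kitchen)", "open(d_lab_store)", "open(d_store_dock)"]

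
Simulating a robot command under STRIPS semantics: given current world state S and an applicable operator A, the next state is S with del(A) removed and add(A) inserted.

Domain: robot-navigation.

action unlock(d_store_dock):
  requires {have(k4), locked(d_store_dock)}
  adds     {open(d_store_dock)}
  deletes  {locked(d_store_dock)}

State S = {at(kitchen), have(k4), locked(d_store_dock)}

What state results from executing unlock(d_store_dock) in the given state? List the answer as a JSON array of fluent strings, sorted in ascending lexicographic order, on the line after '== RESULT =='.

Compute (S \ del) ∪ add:
  pre ⊆ S: {have(k4), locked(d_store_dock)} ⊆ S  — applicable
  S \ del = {at(kitchen), have(k4)}
  ∪ add   = {at(kitchen), have(k4), open(d_store_dock)}

== RESULT ==
["at(kitchen)", "have(k4)", "open(d_store_dock)"]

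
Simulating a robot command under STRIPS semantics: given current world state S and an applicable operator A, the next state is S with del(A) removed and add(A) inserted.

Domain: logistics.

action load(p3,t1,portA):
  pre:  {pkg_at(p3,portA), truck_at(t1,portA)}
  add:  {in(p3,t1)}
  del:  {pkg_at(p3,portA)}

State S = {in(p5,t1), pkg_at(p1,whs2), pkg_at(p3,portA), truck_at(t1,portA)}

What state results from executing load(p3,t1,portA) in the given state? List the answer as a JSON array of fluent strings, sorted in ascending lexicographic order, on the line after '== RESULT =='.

Compute (S \ del) ∪ add:
  pre ⊆ S: {pkg_at(p3,portA), truck_at(t1,portA)} ⊆ S  — applicable
  S \ del = {in(p5,t1), pkg_at(p1,whs2), truck_at(t1,portA)}
  ∪ add   = {in(p3,t1), in(p5,t1), pkg_at(p1,whs2), truck_at(t1,portA)}

== RESULT ==
["in(p3,t1)", "in(p5,t1)", "pkg_at(p1,whs2)", "truck_at(t1,portA)"]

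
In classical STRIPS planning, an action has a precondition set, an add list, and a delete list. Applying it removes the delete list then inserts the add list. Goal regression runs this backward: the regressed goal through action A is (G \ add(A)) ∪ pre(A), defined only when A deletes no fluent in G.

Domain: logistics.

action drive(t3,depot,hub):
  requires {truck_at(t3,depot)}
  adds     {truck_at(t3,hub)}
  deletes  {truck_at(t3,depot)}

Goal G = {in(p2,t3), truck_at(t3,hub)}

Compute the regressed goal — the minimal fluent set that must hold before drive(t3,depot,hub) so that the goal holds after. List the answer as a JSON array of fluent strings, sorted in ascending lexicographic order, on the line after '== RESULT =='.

Regress:
  G ∩ del = {}  (empty — regression defined)
  G \ add = {in(p2,t3), truck_at(t3,hub)} \ {truck_at(t3,hub)} = {in(p2,t3)}
  ∪ pre   = {in(p2,t3)} ∪ {truck_at(t3,depot)}
          = {in(p2,t3), truck_at(t3,depot)}

== RESULT ==
["in(p2,t3)", "truck_at(t3,depot)"]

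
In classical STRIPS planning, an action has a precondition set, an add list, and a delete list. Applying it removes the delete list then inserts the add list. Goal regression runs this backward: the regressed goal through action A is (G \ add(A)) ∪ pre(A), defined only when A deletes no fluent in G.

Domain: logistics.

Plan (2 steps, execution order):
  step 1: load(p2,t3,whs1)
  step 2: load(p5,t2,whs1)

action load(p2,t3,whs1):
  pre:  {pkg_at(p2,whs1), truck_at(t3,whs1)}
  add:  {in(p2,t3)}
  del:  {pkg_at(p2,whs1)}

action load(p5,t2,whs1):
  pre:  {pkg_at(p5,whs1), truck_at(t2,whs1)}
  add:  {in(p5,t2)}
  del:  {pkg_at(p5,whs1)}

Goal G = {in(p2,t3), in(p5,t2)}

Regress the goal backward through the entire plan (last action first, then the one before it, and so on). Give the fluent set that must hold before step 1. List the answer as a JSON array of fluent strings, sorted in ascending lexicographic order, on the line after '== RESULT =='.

Regress step by step:
  through step 2 (load(p5,t2,whs1)): drop {in(p5,t2)}, keep {in(p2,t3)}, require {pkg_at(p5,whs1), truck_at(t2,whs1)}
    → {in(p2,t3), pkg_at(p5,whs1), truck_at(t2,whs1)}
  through step 1 (load(p2,t3,whs1)): drop {in(p2,t3)}, keep {pkg_at(p5,whs1), truck_at(t2,whs1)}, require {pkg_at(p2,whs1), truck_at(t3,whs1)}
    → {pkg_at(p2,whs1), pkg_at(p5,whs1), truck_at(t2,whs1), truck_at(t3,whs1)}

== RESULT ==
["pkg_at(p2,whs1)", "pkg_at(p5,whs1)", "truck_at(t2,whs1)", "truck_at(t3,whs1)"]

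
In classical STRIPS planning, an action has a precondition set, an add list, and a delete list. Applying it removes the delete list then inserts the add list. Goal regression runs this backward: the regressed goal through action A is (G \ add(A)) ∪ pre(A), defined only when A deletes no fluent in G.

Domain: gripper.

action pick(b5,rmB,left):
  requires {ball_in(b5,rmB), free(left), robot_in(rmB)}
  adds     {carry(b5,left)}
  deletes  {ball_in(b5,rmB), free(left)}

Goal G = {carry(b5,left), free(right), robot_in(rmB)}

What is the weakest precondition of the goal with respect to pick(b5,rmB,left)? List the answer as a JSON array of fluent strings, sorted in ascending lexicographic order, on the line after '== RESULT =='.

Compute (G \ add) ∪ pre:
  G ∩ del = {}  (empty — regression defined)
  G \ add = {carry(b5,left), free(right), robot_in(rmB)} \ {carry(b5,left)} = {free(right), robot_in(rmB)}
  ∪ pre   = {free(right), robot_in(rmB)} ∪ {ball_in(b5,rmB), free(left), robot_in(rmB)}
          = {ball_in(b5,rmB), free(left), free(right), robot_in(rmB)}

== RESULT ==
["ball_in(b5,rmB)", "free(left)", "free(right)", "robot_in(rmB)"]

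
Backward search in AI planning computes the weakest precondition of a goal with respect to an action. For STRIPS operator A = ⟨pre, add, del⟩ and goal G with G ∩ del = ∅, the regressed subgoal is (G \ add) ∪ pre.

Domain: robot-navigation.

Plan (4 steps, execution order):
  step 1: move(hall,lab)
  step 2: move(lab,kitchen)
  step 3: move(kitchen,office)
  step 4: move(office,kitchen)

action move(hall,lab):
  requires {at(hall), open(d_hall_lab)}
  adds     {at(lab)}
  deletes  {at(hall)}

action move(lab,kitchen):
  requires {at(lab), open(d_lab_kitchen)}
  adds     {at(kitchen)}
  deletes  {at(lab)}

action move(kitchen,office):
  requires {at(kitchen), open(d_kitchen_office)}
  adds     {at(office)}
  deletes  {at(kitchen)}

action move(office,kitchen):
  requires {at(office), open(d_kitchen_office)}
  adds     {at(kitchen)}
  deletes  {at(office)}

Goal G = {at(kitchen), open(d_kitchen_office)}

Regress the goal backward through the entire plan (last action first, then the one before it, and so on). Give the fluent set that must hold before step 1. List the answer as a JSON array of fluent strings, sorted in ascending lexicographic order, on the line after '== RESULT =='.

Regress step by step:
  through step 4 (move(office,kitchen)): drop {at(kitchen)}, keep {open(d_kitchen_office)}, require {at(office), open(d_kitchen_office)}
    → {at(office), open(d_kitchen_office)}
  through step 3 (move(kitchen,office)): drop {at(office)}, keep {open(d_kitchen_office)}, require {at(kitchen), open(d_kitchen_office)}
    → {at(kitchen), open(d_kitchen_office)}
  through step 2 (move(lab,kitchen)): drop {at(kitchen)}, keep {open(d_kitchen_office)}, require {at(lab), open(d_lab_kitchen)}
    → {at(lab), open(d_kitchen_office), open(d_lab_kitchen)}
  through step 1 (move(hall,lab)): drop {at(lab)}, keep {open(d_kitchen_office), open(d_lab_kitchen)}, require {at(hall), open(d_hall_lab)}
    → {at(hall), open(d_hall_lab), open(d_kitchen_office), open(d_lab_kitchen)}

== RESULT ==
["at(hall)", "open(d_hall_lab)", "open(d_kitchen_office)", "open(d_lab_kitchen)"]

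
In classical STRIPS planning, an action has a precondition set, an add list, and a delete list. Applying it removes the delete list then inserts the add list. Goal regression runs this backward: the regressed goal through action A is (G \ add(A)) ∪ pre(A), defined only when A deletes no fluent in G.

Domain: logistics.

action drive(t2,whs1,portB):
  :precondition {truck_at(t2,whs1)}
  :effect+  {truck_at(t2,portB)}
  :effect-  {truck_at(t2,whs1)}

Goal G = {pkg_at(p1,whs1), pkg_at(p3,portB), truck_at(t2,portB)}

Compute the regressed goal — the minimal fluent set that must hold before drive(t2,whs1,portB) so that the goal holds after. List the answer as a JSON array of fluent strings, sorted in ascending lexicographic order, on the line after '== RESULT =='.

Compute (G \ add) ∪ pre:
  G ∩ del = {}  (empty — regression defined)
  G \ add = {pkg_at(p1,whs1), pkg_at(p3,portB), truck_at(t2,portB)} \ {truck_at(t2,portB)} = {pkg_at(p1,whs1), pkg_at(p3,portB)}
  ∪ pre   = {pkg_at(p1,whs1), pkg_at(p3,portB)} ∪ {truck_at(t2,whs1)}
          = {pkg_at(p1,whs1), pkg_at(p3,portB), truck_at(t2,whs1)}

== RESULT ==
["pkg_at(p1,whs1)", "pkg_at(p3,portB)", "truck_at(t2,whs1)"]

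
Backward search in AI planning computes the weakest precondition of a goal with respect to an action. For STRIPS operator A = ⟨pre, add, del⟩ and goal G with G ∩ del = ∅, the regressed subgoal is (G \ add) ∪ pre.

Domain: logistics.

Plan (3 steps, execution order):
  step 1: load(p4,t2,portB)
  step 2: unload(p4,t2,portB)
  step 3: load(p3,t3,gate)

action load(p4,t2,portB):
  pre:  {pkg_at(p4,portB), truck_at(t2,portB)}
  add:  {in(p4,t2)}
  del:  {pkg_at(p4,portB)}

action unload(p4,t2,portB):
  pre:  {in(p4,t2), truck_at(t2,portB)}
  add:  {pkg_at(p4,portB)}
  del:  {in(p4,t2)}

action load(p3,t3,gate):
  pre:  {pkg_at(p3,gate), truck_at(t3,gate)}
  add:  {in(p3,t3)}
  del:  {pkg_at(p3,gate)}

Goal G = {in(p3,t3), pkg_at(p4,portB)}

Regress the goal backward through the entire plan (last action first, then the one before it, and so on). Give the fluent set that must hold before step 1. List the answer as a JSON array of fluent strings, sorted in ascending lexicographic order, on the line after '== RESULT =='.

Regress step by step:
  through step 3 (load(p3,t3,gate)): drop {in(p3,t3)}, keep {pkg_at(p4,portB)}, require {pkg_at(p3,gate), truck_at(t3,gate)}
    → {pkg_at(p3,gate), pkg_at(p4,portB), truck_at(t3,gate)}
  through step 2 (unload(p4,t2,portB)): drop {pkg_at(p4,portB)}, keep {pkg_at(p3,gate), truck_at(t3,gate)}, require {in(p4,t2), truck_at(t2,portB)}
    → {in(p4,t2), pkg_at(p3,gate), truck_at(t2,portB), truck_at(t3,gate)}
  through step 1 (load(p4,t2,portB)): drop {in(p4,t2)}, keep {pkg_at(p3,gate), truck_at(t2,portB), truck_at(t3,gate)}, require {pkg_at(p4,portB), truck_at(t2,portB)}
    → {pkg_at(p3,gate), pkg_at(p4,portB), truck_at(t2,portB), truck_at(t3,gate)}

== RESULT ==
["pkg_at(p3,gate)", "pkg_at(p4,portB)", "truck_at(t2,portB)", "truck_at(t3,gate)"]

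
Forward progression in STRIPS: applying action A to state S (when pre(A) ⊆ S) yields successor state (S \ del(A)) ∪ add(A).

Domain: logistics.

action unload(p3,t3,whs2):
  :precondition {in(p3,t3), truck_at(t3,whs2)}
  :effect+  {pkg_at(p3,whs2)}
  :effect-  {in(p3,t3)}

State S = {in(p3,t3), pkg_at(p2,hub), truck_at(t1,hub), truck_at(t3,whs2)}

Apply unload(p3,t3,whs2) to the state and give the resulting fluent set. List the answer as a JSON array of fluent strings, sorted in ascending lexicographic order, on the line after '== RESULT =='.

Compute (S \ del) ∪ add:
  pre ⊆ S: {in(p3,t3), truck_at(t3,whs2)} ⊆ S  — applicable
  S \ del = {pkg_at(p2,hub), truck_at(t1,hub), truck_at(t3,whs2)}
  ∪ add   = {pkg_at(p2,hub), pkg_at(p3,whs2), truck_at(t1,hub), truck_at(t3,whs2)}

== RESULT ==
["pkg_at(p2,hub)", "pkg_at(p3,whs2)", "truck_at(t1,hub)", "truck_at(t3,whs2)"]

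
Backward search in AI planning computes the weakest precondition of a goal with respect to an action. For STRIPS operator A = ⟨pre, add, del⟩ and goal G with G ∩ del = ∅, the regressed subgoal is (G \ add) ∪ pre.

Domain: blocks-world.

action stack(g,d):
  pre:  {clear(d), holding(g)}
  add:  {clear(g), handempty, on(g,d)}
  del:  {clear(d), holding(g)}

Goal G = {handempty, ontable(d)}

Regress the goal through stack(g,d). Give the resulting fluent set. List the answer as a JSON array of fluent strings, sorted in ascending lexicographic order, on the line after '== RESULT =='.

Regress:
  G ∩ del = {}  (empty — regression defined)
  G \ add = {handempty, ontable(d)} \ {clear(g), handempty, on(g,d)} = {ontable(d)}
  ∪ pre   = {ontable(d)} ∪ {clear(d), holding(g)}
          = {clear(d), holding(g), ontable(d)}

== RESULT ==
["clear(d)", "holding(g)", "ontable(d)"]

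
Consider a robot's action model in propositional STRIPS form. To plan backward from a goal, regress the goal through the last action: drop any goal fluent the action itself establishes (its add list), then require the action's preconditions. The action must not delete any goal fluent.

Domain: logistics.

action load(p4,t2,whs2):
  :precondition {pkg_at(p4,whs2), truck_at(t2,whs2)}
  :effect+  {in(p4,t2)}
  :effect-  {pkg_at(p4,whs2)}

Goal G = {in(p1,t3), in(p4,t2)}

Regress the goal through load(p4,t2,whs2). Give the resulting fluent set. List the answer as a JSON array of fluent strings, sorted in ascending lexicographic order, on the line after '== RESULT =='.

Compute (G \ add) ∪ pre:
  G ∩ del = {}  (empty — regression defined)
  G \ add = {in(p1,t3), in(p4,t2)} \ {in(p4,t2)} = {in(p1,t3)}
  ∪ pre   = {in(p1,t3)} ∪ {pkg_at(p4,whs2), truck_at(t2,whs2)}
          = {in(p1,t3), pkg_at(p4,whs2), truck_at(t2,whs2)}

== RESULT ==
["in(p1,t3)", "pkg_at(p4,whs2)", "truck_at(t2,whs2)"]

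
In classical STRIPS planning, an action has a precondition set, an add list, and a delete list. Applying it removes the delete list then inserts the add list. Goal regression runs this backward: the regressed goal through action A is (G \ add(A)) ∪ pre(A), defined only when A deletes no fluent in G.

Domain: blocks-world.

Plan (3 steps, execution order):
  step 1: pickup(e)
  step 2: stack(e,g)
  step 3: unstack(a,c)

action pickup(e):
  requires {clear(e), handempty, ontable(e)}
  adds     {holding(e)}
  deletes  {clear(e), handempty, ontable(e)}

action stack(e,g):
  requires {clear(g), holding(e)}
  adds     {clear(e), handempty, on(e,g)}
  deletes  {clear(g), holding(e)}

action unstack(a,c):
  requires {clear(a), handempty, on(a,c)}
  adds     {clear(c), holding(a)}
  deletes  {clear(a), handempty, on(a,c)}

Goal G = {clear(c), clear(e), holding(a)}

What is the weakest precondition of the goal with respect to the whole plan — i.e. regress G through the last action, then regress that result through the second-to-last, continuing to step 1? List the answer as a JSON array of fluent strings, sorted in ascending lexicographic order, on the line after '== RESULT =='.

Regress step by step:
  through step 3 (unstack(a,c)): drop {clear(c), holding(a)}, keep {clear(e)}, require {clear(a), handempty, on(a,c)}
    → {clear(a), clear(e), handempty, on(a,c)}
  through step 2 (stack(e,g)): drop {clear(e), handempty}, keep {clear(a), on(a,c)}, require {clear(g), holding(e)}
    → {clear(a), clear(g), holding(e), on(a,c)}
  through step 1 (pickup(e)): drop {holding(e)}, keep {clear(a), clear(g), on(a,c)}, require {clear(e), handempty, ontable(e)}
    → {clear(a), clear(e), clear(g), handempty, on(a,c), ontable(e)}

== RESULT ==
["clear(a)", "clear(e)", "clear(g)", "handempty", "on(a,c)", "ontable(e)"]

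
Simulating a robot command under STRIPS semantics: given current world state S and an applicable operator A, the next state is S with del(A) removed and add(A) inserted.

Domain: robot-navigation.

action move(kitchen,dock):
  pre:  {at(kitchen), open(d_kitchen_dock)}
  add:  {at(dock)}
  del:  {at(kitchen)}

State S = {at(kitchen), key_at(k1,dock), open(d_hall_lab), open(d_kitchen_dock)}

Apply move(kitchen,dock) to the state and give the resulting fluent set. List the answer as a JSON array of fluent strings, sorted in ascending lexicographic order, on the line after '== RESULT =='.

Progress:
  pre ⊆ S: {at(kitchen), open(d_kitchen_dock)} ⊆ S  — applicable
  S \ del = {key_at(k1,dock), open(d_hall_lab), open(d_kitchen_dock)}
  ∪ add   = {at(dock), key_at(k1,dock), open(d_hall_lab), open(d_kitchen_dock)}

== RESULT ==
["at(dock)", "key_at(k1,dock)", "open(d_hall_lab)", "open(d_kitchen_dock)"]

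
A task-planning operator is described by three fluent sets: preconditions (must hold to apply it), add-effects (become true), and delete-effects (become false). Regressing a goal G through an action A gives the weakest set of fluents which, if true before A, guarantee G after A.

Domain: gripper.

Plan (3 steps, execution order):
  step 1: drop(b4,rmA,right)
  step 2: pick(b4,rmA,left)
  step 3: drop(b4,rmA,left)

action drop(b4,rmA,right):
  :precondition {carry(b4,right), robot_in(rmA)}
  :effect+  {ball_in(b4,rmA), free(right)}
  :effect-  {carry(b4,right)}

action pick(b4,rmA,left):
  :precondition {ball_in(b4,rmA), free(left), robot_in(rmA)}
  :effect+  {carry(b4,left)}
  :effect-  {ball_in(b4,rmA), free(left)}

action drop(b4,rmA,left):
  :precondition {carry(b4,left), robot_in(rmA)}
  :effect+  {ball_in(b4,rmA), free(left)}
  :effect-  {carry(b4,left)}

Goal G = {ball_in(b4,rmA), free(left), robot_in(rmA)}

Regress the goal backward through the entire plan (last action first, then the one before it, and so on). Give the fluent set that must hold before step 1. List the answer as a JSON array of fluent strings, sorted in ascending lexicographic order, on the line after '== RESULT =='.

Work backward from the goal:
  through step 3 (drop(b4,rmA,left)): drop {ball_in(b4,rmA), free(left)}, keep {robot_in(rmA)}, require {carry(b4,left), robot_in(rmA)}
    → {carry(b4,left), robot_in(rmA)}
  through step 2 (pick(b4,rmA,left)): drop {carry(b4,left)}, keep {robot_in(rmA)}, require {ball_in(b4,rmA), free(left), robot_in(rmA)}
    → {ball_in(b4,rmA), free(left), robot_in(rmA)}
  through step 1 (drop(b4,rmA,right)): drop {ball_in(b4,rmA)}, keep {free(left), robot_in(rmA)}, require {carry(b4,right), robot_in(rmA)}
    → {carry(b4,right), free(left), robot_in(rmA)}

== RESULT ==
["carry(b4,right)", "free(left)", "robot_in(rmA)"]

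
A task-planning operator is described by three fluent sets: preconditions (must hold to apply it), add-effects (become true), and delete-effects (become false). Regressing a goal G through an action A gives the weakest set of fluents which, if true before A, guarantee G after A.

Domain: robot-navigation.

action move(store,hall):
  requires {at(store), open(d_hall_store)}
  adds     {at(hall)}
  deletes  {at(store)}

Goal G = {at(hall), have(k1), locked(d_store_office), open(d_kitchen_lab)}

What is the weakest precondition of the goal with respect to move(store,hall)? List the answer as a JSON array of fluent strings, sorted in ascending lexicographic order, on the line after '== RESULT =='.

Regress:
  G ∩ del = {}  (empty — regression defined)
  G \ add = {at(hall), have(k1), locked(d_store_office), open(d_kitchen_lab)} \ {at(hall)} = {have(k1), locked(d_store_office), open(d_kitchen_lab)}
  ∪ pre   = {have(k1), locked(d_store_office), open(d_kitchen_lab)} ∪ {at(store), open(d_hall_store)}
          = {at(store), have(k1), locked(d_store_office), open(d_hall_store), open(d_kitchen_lab)}

== RESULT ==
["at(store)", "have(k1)", "locked(d_store_office)", "open(d_hall_store)", "open(d_kitchen_lab)"]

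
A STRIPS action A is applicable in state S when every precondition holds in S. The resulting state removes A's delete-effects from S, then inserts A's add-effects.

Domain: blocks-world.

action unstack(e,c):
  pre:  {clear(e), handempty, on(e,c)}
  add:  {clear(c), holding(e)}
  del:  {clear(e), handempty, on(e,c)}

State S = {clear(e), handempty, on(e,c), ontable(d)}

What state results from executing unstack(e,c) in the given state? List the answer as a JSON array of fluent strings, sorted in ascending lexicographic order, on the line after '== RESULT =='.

Progress:
  pre ⊆ S: {clear(e), handempty, on(e,c)} ⊆ S  — applicable
  S \ del = {ontable(d)}
  ∪ add   = {clear(c), holding(e), ontable(d)}

== RESULT ==
["clear(c)", "holding(e)", "ontable(d)"]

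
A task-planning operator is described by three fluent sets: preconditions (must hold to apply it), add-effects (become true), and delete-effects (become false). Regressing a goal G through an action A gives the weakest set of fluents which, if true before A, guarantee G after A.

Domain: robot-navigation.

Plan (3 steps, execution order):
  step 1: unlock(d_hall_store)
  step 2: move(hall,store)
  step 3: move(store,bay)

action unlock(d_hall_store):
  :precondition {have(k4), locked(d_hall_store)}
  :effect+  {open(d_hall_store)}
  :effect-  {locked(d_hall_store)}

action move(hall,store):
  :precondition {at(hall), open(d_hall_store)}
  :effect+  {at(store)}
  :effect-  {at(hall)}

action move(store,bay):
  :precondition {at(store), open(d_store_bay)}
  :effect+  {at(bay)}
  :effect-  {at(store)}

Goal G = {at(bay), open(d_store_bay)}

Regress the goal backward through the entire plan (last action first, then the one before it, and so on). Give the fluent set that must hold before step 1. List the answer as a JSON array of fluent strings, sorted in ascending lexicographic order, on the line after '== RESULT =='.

Work backward from the goal:
  through step 3 (move(store,bay)): drop {at(bay)}, keep {open(d_store_bay)}, require {at(store), open(d_store_bay)}
    → {at(store), open(d_store_bay)}
  through step 2 (move(hall,store)): drop {at(store)}, keep {open(d_store_bay)}, require {at(hall), open(d_hall_store)}
    → {at(hall), open(d_hall_store), open(d_store_bay)}
  through step 1 (unlock(d_hall_store)): drop {open(d_hall_store)}, keep {at(hall), open(d_store_bay)}, require {have(k4), locked(d_hall_store)}
    → {at(hall), have(k4), locked(d_hall_store), open(d_store_bay)}

== RESULT ==
["at(hall)", "have(k4)", "locked(d_hall_store)", "open(d_store_bay)"]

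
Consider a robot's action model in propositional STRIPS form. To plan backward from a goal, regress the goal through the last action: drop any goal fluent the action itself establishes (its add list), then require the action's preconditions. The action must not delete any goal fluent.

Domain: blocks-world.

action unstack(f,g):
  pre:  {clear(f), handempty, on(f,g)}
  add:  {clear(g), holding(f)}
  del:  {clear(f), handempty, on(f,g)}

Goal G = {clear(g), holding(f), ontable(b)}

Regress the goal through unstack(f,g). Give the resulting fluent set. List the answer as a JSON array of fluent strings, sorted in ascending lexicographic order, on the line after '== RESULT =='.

Regress:
  G ∩ del = {}  (empty — regression defined)
  G \ add = {clear(g), holding(f), ontable(b)} \ {clear(g), holding(f)} = {ontable(b)}
  ∪ pre   = {ontable(b)} ∪ {clear(f), handempty, on(f,g)}
          = {clear(f), handempty, on(f,g), ontable(b)}

== RESULT ==
["clear(f)", "handempty", "on(f,g)", "ontable(b)"]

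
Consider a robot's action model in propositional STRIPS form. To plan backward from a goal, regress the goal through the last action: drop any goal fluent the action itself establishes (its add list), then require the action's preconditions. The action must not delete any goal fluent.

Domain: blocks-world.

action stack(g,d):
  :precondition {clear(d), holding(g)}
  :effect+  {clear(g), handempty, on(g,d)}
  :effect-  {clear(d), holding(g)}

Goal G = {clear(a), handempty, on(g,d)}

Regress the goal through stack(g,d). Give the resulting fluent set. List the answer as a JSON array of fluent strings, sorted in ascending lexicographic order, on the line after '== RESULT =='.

Compute (G \ add) ∪ pre:
  G ∩ del = {}  (empty — regression defined)
  G \ add = {clear(a), handempty, on(g,d)} \ {clear(g), handempty, on(g,d)} = {clear(a)}
  ∪ pre   = {clear(a)} ∪ {clear(d), holding(g)}
          = {clear(a), clear(d), holding(g)}

== RESULT ==
["clear(a)", "clear(d)", "holding(g)"]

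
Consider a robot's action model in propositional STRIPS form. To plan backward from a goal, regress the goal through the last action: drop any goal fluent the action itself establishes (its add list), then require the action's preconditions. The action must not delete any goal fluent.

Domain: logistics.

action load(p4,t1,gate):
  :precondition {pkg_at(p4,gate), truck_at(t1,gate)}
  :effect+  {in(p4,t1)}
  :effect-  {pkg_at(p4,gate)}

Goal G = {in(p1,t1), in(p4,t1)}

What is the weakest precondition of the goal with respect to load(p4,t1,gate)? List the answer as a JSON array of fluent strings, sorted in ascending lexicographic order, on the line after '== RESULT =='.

Regress:
  G ∩ del = {}  (empty — regression defined)
  G \ add = {in(p1,t1), in(p4,t1)} \ {in(p4,t1)} = {in(p1,t1)}
  ∪ pre   = {in(p1,t1)} ∪ {pkg_at(p4,gate), truck_at(t1,gate)}
          = {in(p1,t1), pkg_at(p4,gate), truck_at(t1,gate)}

== RESULT ==
["in(p1,t1)", "pkg_at(p4,gate)", "truck_at(t1,gate)"]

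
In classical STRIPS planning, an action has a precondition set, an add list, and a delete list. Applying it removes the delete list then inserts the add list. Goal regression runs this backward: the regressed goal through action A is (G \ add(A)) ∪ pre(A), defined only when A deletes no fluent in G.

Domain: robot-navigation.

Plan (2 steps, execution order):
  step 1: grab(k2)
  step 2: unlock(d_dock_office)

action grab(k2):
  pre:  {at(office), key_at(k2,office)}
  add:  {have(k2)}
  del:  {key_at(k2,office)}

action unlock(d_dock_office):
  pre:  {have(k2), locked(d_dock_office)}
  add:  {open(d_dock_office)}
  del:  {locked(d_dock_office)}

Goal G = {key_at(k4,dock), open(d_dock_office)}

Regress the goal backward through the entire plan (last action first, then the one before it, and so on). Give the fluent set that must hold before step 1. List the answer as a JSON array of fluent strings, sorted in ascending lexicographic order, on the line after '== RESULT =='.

Work backward from the goal:
  through step 2 (unlock(d_dock_office)): drop {open(d_dock_office)}, keep {key_at(k4,dock)}, require {have(k2), locked(d_dock_office)}
    → {have(k2), key_at(k4,dock), locked(d_dock_office)}
  through step 1 (grab(k2)): drop {have(k2)}, keep {key_at(k4,dock), locked(d_dock_office)}, require {at(office), key_at(k2,office)}
    → {at(office), key_at(k2,office), key_at(k4,dock), locked(d_dock_office)}

== RESULT ==
["at(office)", "key_at(k2,office)", "key_at(k4,dock)", "locked(d_dock_office)"]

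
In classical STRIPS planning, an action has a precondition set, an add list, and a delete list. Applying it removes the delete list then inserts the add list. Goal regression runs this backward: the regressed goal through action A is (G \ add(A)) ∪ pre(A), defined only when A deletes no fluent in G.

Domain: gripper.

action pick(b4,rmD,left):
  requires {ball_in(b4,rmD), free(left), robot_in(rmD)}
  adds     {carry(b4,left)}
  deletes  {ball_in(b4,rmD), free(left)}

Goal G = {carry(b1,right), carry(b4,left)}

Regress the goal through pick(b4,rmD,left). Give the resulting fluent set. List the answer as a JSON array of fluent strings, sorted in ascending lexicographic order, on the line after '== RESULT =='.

Compute (G \ add) ∪ pre:
  G ∩ del = {}  (empty — regression defined)
  G \ add = {carry(b1,right), carry(b4,left)} \ {carry(b4,left)} = {carry(b1,right)}
  ∪ pre   = {carry(b1,right)} ∪ {ball_in(b4,rmD), free(left), robot_in(rmD)}
          = {ball_in(b4,rmD), carry(b1,right), free(left), robot_in(rmD)}

== RESULT ==
["ball_in(b4,rmD)", "carry(b1,right)", "free(left)", "robot_in(rmD)"]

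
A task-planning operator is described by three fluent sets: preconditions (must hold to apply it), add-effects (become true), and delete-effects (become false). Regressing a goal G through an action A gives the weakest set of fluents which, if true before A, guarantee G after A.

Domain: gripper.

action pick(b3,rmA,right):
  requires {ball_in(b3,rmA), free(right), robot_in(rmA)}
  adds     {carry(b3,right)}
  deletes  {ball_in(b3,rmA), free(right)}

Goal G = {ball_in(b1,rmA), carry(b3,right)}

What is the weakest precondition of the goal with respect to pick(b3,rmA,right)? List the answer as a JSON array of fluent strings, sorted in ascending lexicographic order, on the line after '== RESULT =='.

Compute (G \ add) ∪ pre:
  G ∩ del = {}  (empty — regression defined)
  G \ add = {ball_in(b1,rmA), carry(b3,right)} \ {carry(b3,right)} = {ball_in(b1,rmA)}
  ∪ pre   = {ball_in(b1,rmA)} ∪ {ball_in(b3,rmA), free(right), robot_in(rmA)}
          = {ball_in(b1,rmA), ball_in(b3,rmA), free(right), robot_in(rmA)}

== RESULT ==
["ball_in(b1,rmA)", "ball_in(b3,rmA)", "free(right)", "robot_in(rmA)"]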